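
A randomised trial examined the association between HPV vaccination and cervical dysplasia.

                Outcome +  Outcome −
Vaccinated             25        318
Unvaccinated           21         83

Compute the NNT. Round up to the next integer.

8

Risk in treated group = 25/343 = 0.07289; risk in control = 21/104 = 0.20192.
Absolute risk reduction = 0.20192 − 0.07289 = 0.12904
NNT = 1 / ARR = 1 / 0.12904 = 7.750 → round up → 8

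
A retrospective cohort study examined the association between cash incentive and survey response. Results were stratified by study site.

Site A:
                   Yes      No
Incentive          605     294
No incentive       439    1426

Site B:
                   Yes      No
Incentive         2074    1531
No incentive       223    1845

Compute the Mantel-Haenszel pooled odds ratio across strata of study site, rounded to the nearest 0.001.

OR_MH = Σ(aᵢdᵢ/nᵢ) / Σ(bᵢcᵢ/nᵢ), where nᵢ is the stratum total.
Stratum 1 (Site A): n = 2764; a·d/n = 605·1426/2764 = 312.1310; b·c/n = 294·439/2764 = 46.6954
Stratum 2 (Site B): n = 5673; a·d/n = 2074·1845/5673 = 674.5161; b·c/n = 1531·223/5673 = 60.1821
OR_MH = (312.1310 + 674.5161) / (46.6954 + 60.1821) = 986.6471 / 106.8775 = 9.23157

9.232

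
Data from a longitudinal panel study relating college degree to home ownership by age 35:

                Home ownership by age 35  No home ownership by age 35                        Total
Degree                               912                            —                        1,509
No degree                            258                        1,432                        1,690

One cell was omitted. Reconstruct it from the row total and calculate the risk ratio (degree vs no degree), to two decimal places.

The missing cell is in the exposed row: 1509 − 912 = 597.
So a = 912, b = 597, c = 258, d = 1432.
RR = [a/(a+b)] / [c/(c+d)] = (912/1509) / (258/1690) = 0.60437/0.15266 = 3.95888

3.96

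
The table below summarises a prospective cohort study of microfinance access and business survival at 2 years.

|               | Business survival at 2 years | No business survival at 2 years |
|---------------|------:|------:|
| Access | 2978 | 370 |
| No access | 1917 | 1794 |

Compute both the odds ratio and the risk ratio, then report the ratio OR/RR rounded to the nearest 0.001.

4.374

Cells: a = 2978, b = 370, c = 1917, d = 1794.
OR = (2978·1794)/(370·1917) = 5342532/709290 = 7.53223
Risk in exposed = 2978/3348 = 0.88949; risk in unexposed = 1917/3711 = 0.51657; RR = 1.72190
OR/RR = 7.53223 / 1.72190 = 4.37437
The outcome is not rare, so the OR lies further from 1 than the RR.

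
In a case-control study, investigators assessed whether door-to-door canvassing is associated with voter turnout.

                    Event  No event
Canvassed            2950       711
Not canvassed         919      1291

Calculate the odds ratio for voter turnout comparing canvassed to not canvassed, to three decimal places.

Cells: a = 2950, b = 711, c = 919, d = 1291.
OR = (a·d)/(b·c) = (2950 × 1291) / (711 × 919) = 3808450 / 653409 = 5.82859
The odds of voter turnout are about 5.83 times as high in the canvassed group.

5.829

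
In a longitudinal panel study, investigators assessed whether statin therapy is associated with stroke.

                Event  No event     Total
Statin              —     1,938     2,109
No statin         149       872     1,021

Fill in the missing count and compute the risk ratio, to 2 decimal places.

0.56

The missing cell is in the exposed row: 2109 − 1938 = 171.
So a = 171, b = 1938, c = 149, d = 872.
RR = [a/(a+b)] / [c/(c+d)] = (171/2109) / (149/1021) = 0.08108/0.14594 = 0.55560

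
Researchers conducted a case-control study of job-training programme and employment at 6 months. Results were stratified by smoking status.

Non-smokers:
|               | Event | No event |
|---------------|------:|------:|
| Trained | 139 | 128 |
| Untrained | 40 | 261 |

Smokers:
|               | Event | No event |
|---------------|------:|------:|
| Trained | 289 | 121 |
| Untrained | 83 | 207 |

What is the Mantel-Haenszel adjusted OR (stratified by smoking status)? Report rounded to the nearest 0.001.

OR_MH = Σ(aᵢdᵢ/nᵢ) / Σ(bᵢcᵢ/nᵢ), where nᵢ is the stratum total.
Stratum 1 (Non-smokers): n = 568; a·d/n = 139·261/568 = 63.8715; b·c/n = 128·40/568 = 9.0141
Stratum 2 (Smokers): n = 700; a·d/n = 289·207/700 = 85.4614; b·c/n = 121·83/700 = 14.3471
OR_MH = (63.8715 + 85.4614) / (9.0141 + 14.3471) = 149.3329 / 23.3612 = 6.39234

6.392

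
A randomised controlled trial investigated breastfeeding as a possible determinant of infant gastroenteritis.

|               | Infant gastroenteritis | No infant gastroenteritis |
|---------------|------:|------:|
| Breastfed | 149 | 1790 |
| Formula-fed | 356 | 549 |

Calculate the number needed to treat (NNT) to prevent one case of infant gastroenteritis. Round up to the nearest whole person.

Risk in treated group = 149/1939 = 0.07684; risk in control = 356/905 = 0.39337.
Absolute risk reduction = 0.39337 − 0.07684 = 0.31653
NNT = 1 / ARR = 1 / 0.31653 = 3.159 → round up → 4

4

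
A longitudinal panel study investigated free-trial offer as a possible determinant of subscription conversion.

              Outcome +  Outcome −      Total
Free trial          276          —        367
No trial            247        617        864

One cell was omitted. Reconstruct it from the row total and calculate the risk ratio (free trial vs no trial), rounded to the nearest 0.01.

The missing cell is in the exposed row: 367 − 276 = 91.
So a = 276, b = 91, c = 247, d = 617.
RR = [a/(a+b)] / [c/(c+d)] = (276/367) / (247/864) = 0.75204/0.28588 = 2.63063

2.63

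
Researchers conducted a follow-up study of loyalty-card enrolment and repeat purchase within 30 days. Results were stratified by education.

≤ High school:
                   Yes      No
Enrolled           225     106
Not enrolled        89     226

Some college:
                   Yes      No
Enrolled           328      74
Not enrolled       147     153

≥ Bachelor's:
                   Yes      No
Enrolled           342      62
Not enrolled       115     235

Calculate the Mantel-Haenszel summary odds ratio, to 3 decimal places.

6.492

OR_MH = Σ(aᵢdᵢ/nᵢ) / Σ(bᵢcᵢ/nᵢ), where nᵢ is the stratum total.
Stratum 1 (≤ High school): n = 646; a·d/n = 225·226/646 = 78.7152; b·c/n = 106·89/646 = 14.6037
Stratum 2 (Some college): n = 702; a·d/n = 328·153/702 = 71.4872; b·c/n = 74·147/702 = 15.4957
Stratum 3 (≥ Bachelor's): n = 754; a·d/n = 342·235/754 = 106.5915; b·c/n = 62·115/754 = 9.4562
OR_MH = (78.7152 + 71.4872 + 106.5915) / (14.6037 + 15.4957 + 9.4562) = 256.7939 / 39.5557 = 6.49196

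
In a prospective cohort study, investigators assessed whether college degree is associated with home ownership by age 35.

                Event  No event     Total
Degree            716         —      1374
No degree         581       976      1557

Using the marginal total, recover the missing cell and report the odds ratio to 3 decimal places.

The missing cell is in the exposed row: 1374 − 716 = 658.
So a = 716, b = 658, c = 581, d = 976.
OR = (a·d)/(b·c) = (716 × 976) / (658 × 581) = 698816 / 382298 = 1.82794

1.828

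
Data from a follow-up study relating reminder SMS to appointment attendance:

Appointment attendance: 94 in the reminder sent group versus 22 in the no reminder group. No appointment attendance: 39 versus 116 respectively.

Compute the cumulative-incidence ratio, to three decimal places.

4.433

From the description: a = 94, b = 39, c = 22, d = 116.
Risk in exposed = 94/133 = 0.70677; risk in unexposed = 22/138 = 0.15942.
RR = 0.70677 / 0.15942 = 4.43336
The risk among the exposed is 4.43 times that among the unexposed.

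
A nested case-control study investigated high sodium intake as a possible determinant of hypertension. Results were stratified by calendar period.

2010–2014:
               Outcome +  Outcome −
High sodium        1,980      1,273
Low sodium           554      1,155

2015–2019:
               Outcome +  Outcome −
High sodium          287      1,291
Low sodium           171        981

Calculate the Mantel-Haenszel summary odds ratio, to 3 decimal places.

OR_MH = Σ(aᵢdᵢ/nᵢ) / Σ(bᵢcᵢ/nᵢ), where nᵢ is the stratum total.
Stratum 1 (2010–2014): n = 4962; a·d/n = 1980·1155/4962 = 460.8827; b·c/n = 1273·554/4962 = 142.1286
Stratum 2 (2015–2019): n = 2730; a·d/n = 287·981/2730 = 103.1308; b·c/n = 1291·171/2730 = 80.8648
OR_MH = (460.8827 + 103.1308) / (142.1286 + 80.8648) = 564.0135 / 222.9934 = 2.52928

2.529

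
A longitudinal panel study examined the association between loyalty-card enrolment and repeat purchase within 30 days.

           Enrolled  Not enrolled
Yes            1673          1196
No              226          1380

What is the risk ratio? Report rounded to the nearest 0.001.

Reading the table with exposure as columns: a = 1673 (Enrolled, case), b = 226 (Enrolled, non-case), c = 1196 (Not enrolled, case), d = 1380.
Risk in exposed = 1673/1899 = 0.88099; risk in unexposed = 1196/2576 = 0.46429.
RR = 0.88099 / 0.46429 = 1.89752
The risk among the exposed is 1.90 times that among the unexposed.

1.898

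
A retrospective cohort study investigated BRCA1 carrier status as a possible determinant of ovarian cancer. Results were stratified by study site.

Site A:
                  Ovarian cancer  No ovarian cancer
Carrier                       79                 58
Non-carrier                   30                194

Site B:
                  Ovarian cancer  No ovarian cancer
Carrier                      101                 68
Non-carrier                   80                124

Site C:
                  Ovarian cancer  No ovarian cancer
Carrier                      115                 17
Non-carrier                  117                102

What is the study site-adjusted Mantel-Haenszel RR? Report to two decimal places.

1.92

RR_MH = Σ(aᵢ·n₀ᵢ/nᵢ) / Σ(cᵢ·n₁ᵢ/nᵢ), with n₁ᵢ = aᵢ+bᵢ (exposed), n₀ᵢ = cᵢ+dᵢ (unexposed), nᵢ = n₁ᵢ+n₀ᵢ.
Stratum 1 (Site A): n₁ = 137, n₀ = 224, n = 361; a·n₀/n = 79·224/361 = 49.0194; c·n₁/n = 30·137/361 = 11.3850
Stratum 2 (Site B): n₁ = 169, n₀ = 204, n = 373; a·n₀/n = 101·204/373 = 55.2386; c·n₁/n = 80·169/373 = 36.2466
Stratum 3 (Site C): n₁ = 132, n₀ = 219, n = 351; a·n₀/n = 115·219/351 = 71.7521; c·n₁/n = 117·132/351 = 44.0000
RR_MH = (49.0194 + 55.2386 + 71.7521) / (11.3850 + 36.2466 + 44.0000) = 176.0101 / 91.6317 = 1.92084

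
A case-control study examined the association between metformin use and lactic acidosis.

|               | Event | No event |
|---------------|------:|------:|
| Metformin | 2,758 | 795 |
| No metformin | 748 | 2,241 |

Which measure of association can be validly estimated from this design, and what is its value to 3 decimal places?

10.394

Cells: a = 2758, b = 795, c = 748, d = 2241.
This is a case-control study: participants were sampled on outcome status, so risks in the source population cannot be estimated directly — relative risk is not valid here. The odds ratio is the appropriate measure.
OR = (a·d)/(b·c) = (2758 × 2241) / (795 × 748) = 6180678 / 594660 = 10.39363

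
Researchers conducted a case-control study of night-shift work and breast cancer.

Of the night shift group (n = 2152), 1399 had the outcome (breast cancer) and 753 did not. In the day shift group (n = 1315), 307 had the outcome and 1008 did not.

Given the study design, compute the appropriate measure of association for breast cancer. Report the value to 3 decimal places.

6.100

From the description: a = 1399, b = 753, c = 307, d = 1008.
This is a case-control study: participants were sampled on outcome status, so risks in the source population cannot be estimated directly — relative risk is not valid here. The odds ratio is the appropriate measure.
OR = (a·d)/(b·c) = (1399 × 1008) / (753 × 307) = 1410192 / 231171 = 6.10021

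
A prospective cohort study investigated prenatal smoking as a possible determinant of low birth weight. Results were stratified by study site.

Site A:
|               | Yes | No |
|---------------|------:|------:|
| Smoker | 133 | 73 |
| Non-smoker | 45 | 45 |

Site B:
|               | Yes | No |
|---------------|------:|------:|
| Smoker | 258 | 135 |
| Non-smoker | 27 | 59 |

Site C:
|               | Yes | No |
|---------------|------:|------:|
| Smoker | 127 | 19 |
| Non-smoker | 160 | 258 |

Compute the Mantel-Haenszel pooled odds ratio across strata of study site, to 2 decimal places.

OR_MH = Σ(aᵢdᵢ/nᵢ) / Σ(bᵢcᵢ/nᵢ), where nᵢ is the stratum total.
Stratum 1 (Site A): n = 296; a·d/n = 133·45/296 = 20.2196; b·c/n = 73·45/296 = 11.0980
Stratum 2 (Site B): n = 479; a·d/n = 258·59/479 = 31.7787; b·c/n = 135·27/479 = 7.6096
Stratum 3 (Site C): n = 564; a·d/n = 127·258/564 = 58.0957; b·c/n = 19·160/564 = 5.3901
OR_MH = (20.2196 + 31.7787 + 58.0957) / (11.0980 + 7.6096 + 5.3901) = 110.0940 / 24.0976 = 4.56866

4.57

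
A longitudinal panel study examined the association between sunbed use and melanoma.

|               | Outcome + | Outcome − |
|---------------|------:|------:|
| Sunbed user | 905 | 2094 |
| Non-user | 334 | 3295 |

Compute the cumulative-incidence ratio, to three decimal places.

3.279

Cells: a = 905, b = 2094, c = 334, d = 3295.
Risk in exposed = 905/2999 = 0.30177; risk in unexposed = 334/3629 = 0.09204.
RR = 0.30177 / 0.09204 = 3.27878
The risk among the exposed is 3.28 times that among the unexposed.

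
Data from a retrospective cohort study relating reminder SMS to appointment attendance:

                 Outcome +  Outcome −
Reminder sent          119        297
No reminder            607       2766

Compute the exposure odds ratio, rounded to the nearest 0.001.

Cells: a = 119, b = 297, c = 607, d = 2766.
OR = (a·d)/(b·c) = (119 × 2766) / (297 × 607) = 329154 / 180279 = 1.82580
The odds of appointment attendance are about 1.83 times as high in the reminder sent group.

1.826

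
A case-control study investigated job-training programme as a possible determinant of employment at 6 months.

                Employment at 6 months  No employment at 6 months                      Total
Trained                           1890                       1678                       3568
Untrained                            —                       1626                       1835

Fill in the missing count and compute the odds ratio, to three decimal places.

The missing cell is in the unexposed row: 1835 − 1626 = 209.
So a = 1890, b = 1678, c = 209, d = 1626.
OR = (a·d)/(b·c) = (1890 × 1626) / (1678 × 209) = 3073140 / 350702 = 8.76282

8.763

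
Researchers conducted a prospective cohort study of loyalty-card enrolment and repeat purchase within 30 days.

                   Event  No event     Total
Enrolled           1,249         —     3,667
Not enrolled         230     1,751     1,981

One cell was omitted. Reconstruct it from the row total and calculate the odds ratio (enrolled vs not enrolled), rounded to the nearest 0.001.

The missing cell is in the exposed row: 3667 − 1249 = 2418.
So a = 1249, b = 2418, c = 230, d = 1751.
OR = (a·d)/(b·c) = (1249 × 1751) / (2418 × 230) = 2186999 / 556140 = 3.93246

3.932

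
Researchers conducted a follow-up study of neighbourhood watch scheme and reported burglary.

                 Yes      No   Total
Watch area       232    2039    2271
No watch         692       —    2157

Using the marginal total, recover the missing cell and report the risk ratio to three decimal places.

The missing cell is in the unexposed row: 2157 − 692 = 1465.
So a = 232, b = 2039, c = 692, d = 1465.
RR = [a/(a+b)] / [c/(c+d)] = (232/2271) / (692/2157) = 0.10216/0.32082 = 0.31843

0.318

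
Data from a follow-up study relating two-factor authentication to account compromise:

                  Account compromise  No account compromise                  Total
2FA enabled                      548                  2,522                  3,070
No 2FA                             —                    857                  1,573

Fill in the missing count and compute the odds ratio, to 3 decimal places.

The missing cell is in the unexposed row: 1573 − 857 = 716.
So a = 548, b = 2522, c = 716, d = 857.
OR = (a·d)/(b·c) = (548 × 857) / (2522 × 716) = 469636 / 1805752 = 0.26008

0.260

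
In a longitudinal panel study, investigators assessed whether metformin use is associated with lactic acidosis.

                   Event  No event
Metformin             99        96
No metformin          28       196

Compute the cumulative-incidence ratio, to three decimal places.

4.062

Cells: a = 99, b = 96, c = 28, d = 196.
Risk in exposed = 99/195 = 0.50769; risk in unexposed = 28/224 = 0.12500.
RR = 0.50769 / 0.12500 = 4.06154
The risk among the exposed is 4.06 times that among the unexposed.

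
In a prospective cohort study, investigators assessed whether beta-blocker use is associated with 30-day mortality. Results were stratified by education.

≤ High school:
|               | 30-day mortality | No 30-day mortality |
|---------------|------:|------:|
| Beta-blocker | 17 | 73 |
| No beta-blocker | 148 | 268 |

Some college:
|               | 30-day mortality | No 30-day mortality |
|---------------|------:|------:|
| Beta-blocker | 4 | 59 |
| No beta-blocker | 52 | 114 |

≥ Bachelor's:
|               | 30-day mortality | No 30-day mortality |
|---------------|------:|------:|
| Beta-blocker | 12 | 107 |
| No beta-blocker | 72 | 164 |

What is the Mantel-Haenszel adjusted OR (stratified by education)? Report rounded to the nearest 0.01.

OR_MH = Σ(aᵢdᵢ/nᵢ) / Σ(bᵢcᵢ/nᵢ), where nᵢ is the stratum total.
Stratum 1 (≤ High school): n = 506; a·d/n = 17·268/506 = 9.0040; b·c/n = 73·148/506 = 21.3518
Stratum 2 (Some college): n = 229; a·d/n = 4·114/229 = 1.9913; b·c/n = 59·52/229 = 13.3974
Stratum 3 (≥ Bachelor's): n = 355; a·d/n = 12·164/355 = 5.5437; b·c/n = 107·72/355 = 21.7014
OR_MH = (9.0040 + 1.9913 + 5.5437) / (21.3518 + 13.3974 + 21.7014) = 16.5389 / 56.4506 = 0.29298

0.29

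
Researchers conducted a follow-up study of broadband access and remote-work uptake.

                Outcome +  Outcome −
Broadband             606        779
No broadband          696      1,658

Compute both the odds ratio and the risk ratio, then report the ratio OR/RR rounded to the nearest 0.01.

1.25

Cells: a = 606, b = 779, c = 696, d = 1658.
OR = (606·1658)/(779·696) = 1004748/542184 = 1.85315
Risk in exposed = 606/1385 = 0.43755; risk in unexposed = 696/2354 = 0.29567; RR = 1.47986
OR/RR = 1.85315 / 1.47986 = 1.25225
The outcome is not rare, so the OR lies further from 1 than the RR.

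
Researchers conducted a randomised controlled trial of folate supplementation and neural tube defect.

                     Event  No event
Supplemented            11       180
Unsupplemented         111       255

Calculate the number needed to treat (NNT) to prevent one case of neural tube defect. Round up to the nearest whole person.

5

Risk in treated group = 11/191 = 0.05759; risk in control = 111/366 = 0.30328.
Absolute risk reduction = 0.30328 − 0.05759 = 0.24569
NNT = 1 / ARR = 1 / 0.24569 = 4.070 → round up → 5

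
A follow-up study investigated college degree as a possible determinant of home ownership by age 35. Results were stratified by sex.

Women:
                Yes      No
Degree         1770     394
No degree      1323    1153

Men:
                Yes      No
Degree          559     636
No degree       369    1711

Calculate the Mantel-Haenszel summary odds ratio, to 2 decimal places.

OR_MH = Σ(aᵢdᵢ/nᵢ) / Σ(bᵢcᵢ/nᵢ), where nᵢ is the stratum total.
Stratum 1 (Women): n = 4640; a·d/n = 1770·1153/4640 = 439.8297; b·c/n = 394·1323/4640 = 112.3409
Stratum 2 (Men): n = 3275; a·d/n = 559·1711/3275 = 292.0455; b·c/n = 636·369/3275 = 71.6592
OR_MH = (439.8297 + 292.0455) / (112.3409 + 71.6592) = 731.8752 / 184.0002 = 3.97758

3.98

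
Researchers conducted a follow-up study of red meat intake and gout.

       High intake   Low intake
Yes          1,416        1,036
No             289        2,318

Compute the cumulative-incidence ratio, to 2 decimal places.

2.69

Reading the table with exposure as columns: a = 1416 (High intake, case), b = 289 (High intake, non-case), c = 1036 (Low intake, case), d = 2318.
Risk in exposed = 1416/1705 = 0.83050; risk in unexposed = 1036/3354 = 0.30888.
RR = 0.83050 / 0.30888 = 2.68870
The risk among the exposed is 2.69 times that among the unexposed.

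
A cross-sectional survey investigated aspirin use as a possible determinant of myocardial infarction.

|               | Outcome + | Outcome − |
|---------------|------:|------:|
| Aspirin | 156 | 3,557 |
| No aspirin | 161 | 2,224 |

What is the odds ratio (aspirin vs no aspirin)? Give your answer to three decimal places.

Cells: a = 156, b = 3557, c = 161, d = 2224.
OR = (a·d)/(b·c) = (156 × 2224) / (3557 × 161) = 346944 / 572677 = 0.60583
Exposure is associated with lower odds of myocardial infarction (OR = 0.61 < 1).

0.606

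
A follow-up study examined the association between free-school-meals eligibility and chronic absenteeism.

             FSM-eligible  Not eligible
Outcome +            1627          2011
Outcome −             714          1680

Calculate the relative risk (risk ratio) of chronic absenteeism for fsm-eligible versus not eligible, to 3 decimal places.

Reading the table with exposure as columns: a = 1627 (FSM-eligible, case), b = 714 (FSM-eligible, non-case), c = 2011 (Not eligible, case), d = 1680.
Risk in exposed = 1627/2341 = 0.69500; risk in unexposed = 2011/3691 = 0.54484.
RR = 0.69500 / 0.54484 = 1.27561
The risk among the exposed is 1.28 times that among the unexposed.

1.276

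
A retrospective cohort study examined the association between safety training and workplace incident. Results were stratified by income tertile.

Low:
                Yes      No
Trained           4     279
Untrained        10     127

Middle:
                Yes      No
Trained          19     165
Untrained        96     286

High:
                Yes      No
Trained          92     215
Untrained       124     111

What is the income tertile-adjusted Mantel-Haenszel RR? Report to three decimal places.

RR_MH = Σ(aᵢ·n₀ᵢ/nᵢ) / Σ(cᵢ·n₁ᵢ/nᵢ), with n₁ᵢ = aᵢ+bᵢ (exposed), n₀ᵢ = cᵢ+dᵢ (unexposed), nᵢ = n₁ᵢ+n₀ᵢ.
Stratum 1 (Low): n₁ = 283, n₀ = 137, n = 420; a·n₀/n = 4·137/420 = 1.3048; c·n₁/n = 10·283/420 = 6.7381
Stratum 2 (Middle): n₁ = 184, n₀ = 382, n = 566; a·n₀/n = 19·382/566 = 12.8233; c·n₁/n = 96·184/566 = 31.2085
Stratum 3 (High): n₁ = 307, n₀ = 235, n = 542; a·n₀/n = 92·235/542 = 39.8893; c·n₁/n = 124·307/542 = 70.2362
RR_MH = (1.3048 + 12.8233 + 39.8893) / (6.7381 + 31.2085 + 70.2362) = 54.0174 / 108.1827 = 0.49932

0.499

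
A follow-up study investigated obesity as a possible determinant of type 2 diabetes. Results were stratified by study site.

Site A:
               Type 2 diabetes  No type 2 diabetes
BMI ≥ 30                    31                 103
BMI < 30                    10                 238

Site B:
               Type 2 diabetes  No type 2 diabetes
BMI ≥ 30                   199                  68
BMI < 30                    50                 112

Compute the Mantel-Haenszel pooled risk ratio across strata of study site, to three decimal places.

RR_MH = Σ(aᵢ·n₀ᵢ/nᵢ) / Σ(cᵢ·n₁ᵢ/nᵢ), with n₁ᵢ = aᵢ+bᵢ (exposed), n₀ᵢ = cᵢ+dᵢ (unexposed), nᵢ = n₁ᵢ+n₀ᵢ.
Stratum 1 (Site A): n₁ = 134, n₀ = 248, n = 382; a·n₀/n = 31·248/382 = 20.1257; c·n₁/n = 10·134/382 = 3.5079
Stratum 2 (Site B): n₁ = 267, n₀ = 162, n = 429; a·n₀/n = 199·162/429 = 75.1469; c·n₁/n = 50·267/429 = 31.1189
RR_MH = (20.1257 + 75.1469) / (3.5079 + 31.1189) = 95.2725 / 34.6267 = 2.75141

2.751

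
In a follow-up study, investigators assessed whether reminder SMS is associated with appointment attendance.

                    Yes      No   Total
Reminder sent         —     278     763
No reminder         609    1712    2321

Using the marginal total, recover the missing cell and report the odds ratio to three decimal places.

The missing cell is in the exposed row: 763 − 278 = 485.
So a = 485, b = 278, c = 609, d = 1712.
OR = (a·d)/(b·c) = (485 × 1712) / (278 × 609) = 830320 / 169302 = 4.90437

4.904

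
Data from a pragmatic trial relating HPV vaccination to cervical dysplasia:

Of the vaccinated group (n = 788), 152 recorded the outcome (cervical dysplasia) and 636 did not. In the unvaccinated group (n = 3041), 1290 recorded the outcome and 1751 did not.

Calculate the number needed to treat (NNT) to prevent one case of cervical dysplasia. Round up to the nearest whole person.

5

Risk in treated group = 152/788 = 0.19289; risk in control = 1290/3041 = 0.42420.
Absolute risk reduction = 0.42420 − 0.19289 = 0.23131
NNT = 1 / ARR = 1 / 0.23131 = 4.323 → round up → 5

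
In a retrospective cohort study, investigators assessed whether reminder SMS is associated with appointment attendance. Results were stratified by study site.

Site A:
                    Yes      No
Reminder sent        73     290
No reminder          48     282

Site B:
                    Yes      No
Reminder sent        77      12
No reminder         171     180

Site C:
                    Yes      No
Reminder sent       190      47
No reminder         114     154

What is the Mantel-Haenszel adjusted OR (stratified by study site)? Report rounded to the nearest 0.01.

OR_MH = Σ(aᵢdᵢ/nᵢ) / Σ(bᵢcᵢ/nᵢ), where nᵢ is the stratum total.
Stratum 1 (Site A): n = 693; a·d/n = 73·282/693 = 29.7056; b·c/n = 290·48/693 = 20.0866
Stratum 2 (Site B): n = 440; a·d/n = 77·180/440 = 31.5000; b·c/n = 12·171/440 = 4.6636
Stratum 3 (Site C): n = 505; a·d/n = 190·154/505 = 57.9406; b·c/n = 47·114/505 = 10.6099
OR_MH = (29.7056 + 31.5000 + 57.9406) / (20.0866 + 4.6636 + 10.6099) = 119.1462 / 35.3601 = 3.36951

3.37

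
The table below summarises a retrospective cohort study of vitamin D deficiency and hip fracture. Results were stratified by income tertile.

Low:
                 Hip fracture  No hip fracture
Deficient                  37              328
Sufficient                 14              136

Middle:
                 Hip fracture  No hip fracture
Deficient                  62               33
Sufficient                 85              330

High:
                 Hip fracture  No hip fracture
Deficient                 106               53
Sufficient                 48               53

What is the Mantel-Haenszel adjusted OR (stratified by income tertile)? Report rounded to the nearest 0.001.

OR_MH = Σ(aᵢdᵢ/nᵢ) / Σ(bᵢcᵢ/nᵢ), where nᵢ is the stratum total.
Stratum 1 (Low): n = 515; a·d/n = 37·136/515 = 9.7709; b·c/n = 328·14/515 = 8.9165
Stratum 2 (Middle): n = 510; a·d/n = 62·330/510 = 40.1176; b·c/n = 33·85/510 = 5.5000
Stratum 3 (High): n = 260; a·d/n = 106·53/260 = 21.6077; b·c/n = 53·48/260 = 9.7846
OR_MH = (9.7709 + 40.1176 + 21.6077) / (8.9165 + 5.5000 + 9.7846) = 71.4962 / 24.2011 = 2.95425

2.954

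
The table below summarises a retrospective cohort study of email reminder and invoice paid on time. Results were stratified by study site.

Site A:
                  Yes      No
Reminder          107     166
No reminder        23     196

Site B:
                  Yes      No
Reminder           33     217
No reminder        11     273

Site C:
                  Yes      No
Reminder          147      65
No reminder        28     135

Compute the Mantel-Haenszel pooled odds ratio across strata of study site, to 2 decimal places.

6.58

OR_MH = Σ(aᵢdᵢ/nᵢ) / Σ(bᵢcᵢ/nᵢ), where nᵢ is the stratum total.
Stratum 1 (Site A): n = 492; a·d/n = 107·196/492 = 42.6260; b·c/n = 166·23/492 = 7.7602
Stratum 2 (Site B): n = 534; a·d/n = 33·273/534 = 16.8708; b·c/n = 217·11/534 = 4.4700
Stratum 3 (Site C): n = 375; a·d/n = 147·135/375 = 52.9200; b·c/n = 65·28/375 = 4.8533
OR_MH = (42.6260 + 16.8708 + 52.9200) / (7.7602 + 4.4700 + 4.8533) = 112.4168 / 17.0835 = 6.58042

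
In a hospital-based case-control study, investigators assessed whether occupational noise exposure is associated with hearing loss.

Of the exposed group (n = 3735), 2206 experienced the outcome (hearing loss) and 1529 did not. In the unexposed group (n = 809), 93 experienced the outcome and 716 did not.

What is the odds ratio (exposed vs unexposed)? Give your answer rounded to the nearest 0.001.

From the description: a = 2206, b = 1529, c = 93, d = 716.
OR = (a·d)/(b·c) = (2206 × 716) / (1529 × 93) = 1579496 / 142197 = 11.10780
The odds of hearing loss are about 11.11 times as high in the exposed group.

11.108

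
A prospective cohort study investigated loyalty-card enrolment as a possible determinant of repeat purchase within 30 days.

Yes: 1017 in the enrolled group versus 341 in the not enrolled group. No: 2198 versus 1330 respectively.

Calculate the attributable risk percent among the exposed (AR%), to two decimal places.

35.49

From the description: a = 1017, b = 2198, c = 341, d = 1330.
Risk in exposed = 1017/3215 = 0.31633; risk in unexposed = 341/1671 = 0.20407.
RR = 0.31633/0.20407 = 1.55011
AR% = (RR − 1)/RR × 100 = (1.55011 − 1)/1.55011 × 100 = 35.4884%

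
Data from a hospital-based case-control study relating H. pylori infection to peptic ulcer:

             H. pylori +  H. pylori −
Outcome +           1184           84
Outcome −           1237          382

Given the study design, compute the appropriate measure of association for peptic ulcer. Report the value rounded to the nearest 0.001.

Reading the table with exposure as columns: a = 1184 (H. pylori +, case), b = 1237 (H. pylori +, non-case), c = 84 (H. pylori −, case), d = 382.
This is a hospital-based case-control study: participants were sampled on outcome status, so risks in the source population cannot be estimated directly — relative risk is not valid here. The odds ratio is the appropriate measure.
OR = (a·d)/(b·c) = (1184 × 382) / (1237 × 84) = 452288 / 103908 = 4.35277

4.353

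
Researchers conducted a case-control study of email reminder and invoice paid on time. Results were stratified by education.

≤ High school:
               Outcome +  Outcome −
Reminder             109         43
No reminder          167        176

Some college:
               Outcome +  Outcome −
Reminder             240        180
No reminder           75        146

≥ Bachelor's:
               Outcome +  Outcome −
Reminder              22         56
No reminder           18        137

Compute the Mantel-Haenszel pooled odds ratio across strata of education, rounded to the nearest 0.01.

OR_MH = Σ(aᵢdᵢ/nᵢ) / Σ(bᵢcᵢ/nᵢ), where nᵢ is the stratum total.
Stratum 1 (≤ High school): n = 495; a·d/n = 109·176/495 = 38.7556; b·c/n = 43·167/495 = 14.5071
Stratum 2 (Some college): n = 641; a·d/n = 240·146/641 = 54.6646; b·c/n = 180·75/641 = 21.0608
Stratum 3 (≥ Bachelor's): n = 233; a·d/n = 22·137/233 = 12.9356; b·c/n = 56·18/233 = 4.3262
OR_MH = (38.7556 + 54.6646 + 12.9356) / (14.5071 + 21.0608 + 4.3262) = 106.3558 / 39.8941 = 2.66595

2.67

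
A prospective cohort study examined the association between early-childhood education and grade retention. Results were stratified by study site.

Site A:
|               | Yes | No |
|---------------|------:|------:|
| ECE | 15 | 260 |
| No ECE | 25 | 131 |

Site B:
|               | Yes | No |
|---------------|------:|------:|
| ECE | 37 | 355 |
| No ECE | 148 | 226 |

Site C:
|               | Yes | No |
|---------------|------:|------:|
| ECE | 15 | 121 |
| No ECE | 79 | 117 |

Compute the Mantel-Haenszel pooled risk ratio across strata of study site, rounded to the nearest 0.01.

0.26

RR_MH = Σ(aᵢ·n₀ᵢ/nᵢ) / Σ(cᵢ·n₁ᵢ/nᵢ), with n₁ᵢ = aᵢ+bᵢ (exposed), n₀ᵢ = cᵢ+dᵢ (unexposed), nᵢ = n₁ᵢ+n₀ᵢ.
Stratum 1 (Site A): n₁ = 275, n₀ = 156, n = 431; a·n₀/n = 15·156/431 = 5.4292; c·n₁/n = 25·275/431 = 15.9513
Stratum 2 (Site B): n₁ = 392, n₀ = 374, n = 766; a·n₀/n = 37·374/766 = 18.0653; c·n₁/n = 148·392/766 = 75.7389
Stratum 3 (Site C): n₁ = 136, n₀ = 196, n = 332; a·n₀/n = 15·196/332 = 8.8554; c·n₁/n = 79·136/332 = 32.3614
RR_MH = (5.4292 + 18.0653 + 8.8554) / (15.9513 + 75.7389 + 32.3614) = 32.3499 / 124.0516 = 0.26078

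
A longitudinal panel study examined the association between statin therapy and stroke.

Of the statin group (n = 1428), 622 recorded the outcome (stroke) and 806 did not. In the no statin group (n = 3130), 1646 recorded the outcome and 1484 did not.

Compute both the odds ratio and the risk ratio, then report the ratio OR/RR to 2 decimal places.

From the description: a = 622, b = 806, c = 1646, d = 1484.
OR = (622·1484)/(806·1646) = 923048/1326676 = 0.69576
Risk in exposed = 622/1428 = 0.43557; risk in unexposed = 1646/3130 = 0.52588; RR = 0.82828
OR/RR = 0.69576 / 0.82828 = 0.84001
The outcome is not rare, so the OR lies further from 1 than the RR.

0.84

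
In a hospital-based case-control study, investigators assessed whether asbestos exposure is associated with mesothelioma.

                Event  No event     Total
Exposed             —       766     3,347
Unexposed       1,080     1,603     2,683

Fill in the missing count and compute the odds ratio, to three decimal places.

The missing cell is in the exposed row: 3347 − 766 = 2581.
So a = 2581, b = 766, c = 1080, d = 1603.
OR = (a·d)/(b·c) = (2581 × 1603) / (766 × 1080) = 4137343 / 827280 = 5.00114

5.001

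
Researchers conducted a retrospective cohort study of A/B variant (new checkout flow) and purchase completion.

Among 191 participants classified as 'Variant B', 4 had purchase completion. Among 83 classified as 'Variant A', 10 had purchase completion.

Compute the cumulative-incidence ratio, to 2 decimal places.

0.17

From the description: a = 4, b = 187, c = 10, d = 73.
Risk in exposed = 4/191 = 0.02094; risk in unexposed = 10/83 = 0.12048.
RR = 0.02094 / 0.12048 = 0.17382
The risk is 83% lower among the exposed than among the unexposed.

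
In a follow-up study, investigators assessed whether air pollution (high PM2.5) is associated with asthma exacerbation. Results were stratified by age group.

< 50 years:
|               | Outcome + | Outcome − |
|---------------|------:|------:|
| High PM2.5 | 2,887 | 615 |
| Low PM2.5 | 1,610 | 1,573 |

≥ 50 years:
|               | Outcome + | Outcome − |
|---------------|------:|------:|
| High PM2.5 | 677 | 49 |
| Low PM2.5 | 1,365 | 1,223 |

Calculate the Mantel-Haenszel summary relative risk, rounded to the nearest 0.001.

RR_MH = Σ(aᵢ·n₀ᵢ/nᵢ) / Σ(cᵢ·n₁ᵢ/nᵢ), with n₁ᵢ = aᵢ+bᵢ (exposed), n₀ᵢ = cᵢ+dᵢ (unexposed), nᵢ = n₁ᵢ+n₀ᵢ.
Stratum 1 (< 50 years): n₁ = 3502, n₀ = 3183, n = 6685; a·n₀/n = 2887·3183/6685 = 1374.6180; c·n₁/n = 1610·3502/6685 = 843.4136
Stratum 2 (≥ 50 years): n₁ = 726, n₀ = 2588, n = 3314; a·n₀/n = 677·2588/3314 = 528.6892; c·n₁/n = 1365·726/3314 = 299.0314
RR_MH = (1374.6180 + 528.6892) / (843.4136 + 299.0314) = 1903.3071 / 1142.4450 = 1.66599

1.666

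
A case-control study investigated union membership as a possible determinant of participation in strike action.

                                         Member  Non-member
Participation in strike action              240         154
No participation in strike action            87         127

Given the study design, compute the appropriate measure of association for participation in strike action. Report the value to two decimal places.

2.27

Reading the table with exposure as columns: a = 240 (Member, case), b = 87 (Member, non-case), c = 154 (Non-member, case), d = 127.
This is a case-control study: participants were sampled on outcome status, so risks in the source population cannot be estimated directly — relative risk is not valid here. The odds ratio is the appropriate measure.
OR = (a·d)/(b·c) = (240 × 127) / (87 × 154) = 30480 / 13398 = 2.27497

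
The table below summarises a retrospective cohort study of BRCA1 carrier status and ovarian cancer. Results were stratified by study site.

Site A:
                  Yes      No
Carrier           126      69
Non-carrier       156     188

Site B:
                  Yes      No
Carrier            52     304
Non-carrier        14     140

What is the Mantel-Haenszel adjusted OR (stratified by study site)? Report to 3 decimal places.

OR_MH = Σ(aᵢdᵢ/nᵢ) / Σ(bᵢcᵢ/nᵢ), where nᵢ is the stratum total.
Stratum 1 (Site A): n = 539; a·d/n = 126·188/539 = 43.9481; b·c/n = 69·156/539 = 19.9703
Stratum 2 (Site B): n = 510; a·d/n = 52·140/510 = 14.2745; b·c/n = 304·14/510 = 8.3451
OR_MH = (43.9481 + 14.2745) / (19.9703 + 8.3451) = 58.2226 / 28.3154 = 2.05621

2.056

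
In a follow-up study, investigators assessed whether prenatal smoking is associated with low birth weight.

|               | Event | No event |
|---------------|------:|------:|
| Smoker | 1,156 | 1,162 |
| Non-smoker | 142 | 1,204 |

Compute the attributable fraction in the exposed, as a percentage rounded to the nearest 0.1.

78.8

Cells: a = 1156, b = 1162, c = 142, d = 1204.
Risk in exposed = 1156/2318 = 0.49871; risk in unexposed = 142/1346 = 0.10550.
RR = 0.49871/0.10550 = 4.72717
AR% = (RR − 1)/RR × 100 = (4.72717 − 1)/4.72717 × 100 = 78.8457%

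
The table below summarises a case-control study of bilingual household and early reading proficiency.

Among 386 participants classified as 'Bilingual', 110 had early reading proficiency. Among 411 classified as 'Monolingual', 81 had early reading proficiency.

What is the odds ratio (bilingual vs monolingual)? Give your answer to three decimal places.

From the description: a = 110, b = 276, c = 81, d = 330.
OR = (a·d)/(b·c) = (110 × 330) / (276 × 81) = 36300 / 22356 = 1.62373
The odds of early reading proficiency are about 1.62 times as high in the bilingual group.

1.624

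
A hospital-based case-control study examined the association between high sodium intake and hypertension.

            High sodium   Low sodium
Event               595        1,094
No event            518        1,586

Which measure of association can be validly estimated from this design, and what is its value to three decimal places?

Reading the table with exposure as columns: a = 595 (High sodium, case), b = 518 (High sodium, non-case), c = 1094 (Low sodium, case), d = 1586.
This is a hospital-based case-control study: participants were sampled on outcome status, so risks in the source population cannot be estimated directly — relative risk is not valid here. The odds ratio is the appropriate measure.
OR = (a·d)/(b·c) = (595 × 1586) / (518 × 1094) = 943670 / 566692 = 1.66523

1.665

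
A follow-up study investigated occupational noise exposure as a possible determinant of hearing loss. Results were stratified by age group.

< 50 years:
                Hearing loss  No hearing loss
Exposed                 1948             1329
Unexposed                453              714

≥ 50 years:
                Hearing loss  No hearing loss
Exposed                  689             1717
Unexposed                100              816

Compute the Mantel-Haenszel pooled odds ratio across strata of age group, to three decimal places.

2.577

OR_MH = Σ(aᵢdᵢ/nᵢ) / Σ(bᵢcᵢ/nᵢ), where nᵢ is the stratum total.
Stratum 1 (< 50 years): n = 4444; a·d/n = 1948·714/4444 = 312.9775; b·c/n = 1329·453/4444 = 135.4719
Stratum 2 (≥ 50 years): n = 3322; a·d/n = 689·816/3322 = 169.2426; b·c/n = 1717·100/3322 = 51.6857
OR_MH = (312.9775 + 169.2426) / (135.4719 + 51.6857) = 482.2201 / 187.1576 = 2.57655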